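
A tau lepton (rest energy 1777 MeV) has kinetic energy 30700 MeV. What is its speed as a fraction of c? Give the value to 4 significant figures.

β ≈ 0.9985

γ = 1 + K/(m₀c²) = 1 + 30700/1777 = 18.2763
β = √(1 − 1/γ²) = 0.9985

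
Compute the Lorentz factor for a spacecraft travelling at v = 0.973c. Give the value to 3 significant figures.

γ ≈ 4.33

γ = 1/√(1 − β²) = 1/√(1 − 0.973²) = 1/√(0.053271) = 4.33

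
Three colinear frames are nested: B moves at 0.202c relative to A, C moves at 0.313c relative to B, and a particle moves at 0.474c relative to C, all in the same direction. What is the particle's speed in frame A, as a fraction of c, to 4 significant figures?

Compose boost 2: (0.313 + 0.202)/(1 + 0.313×0.202) = 0.5150/1.06323 = 0.484375
Compose boost 3: (0.474 + 0.484375)/(1 + 0.474×0.484375) = 0.958375/1.22959 = 0.7794

u ≈ 0.7794c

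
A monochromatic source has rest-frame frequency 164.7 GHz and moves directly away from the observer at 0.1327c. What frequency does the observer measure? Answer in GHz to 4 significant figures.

Relativistic Doppler: f_obs = f_src √((1−β)/(1+β))
= 164.7 × √(0.867300/1.13270) = 164.7 × 0.875039 = 144.1 GHz

f_obs ≈ 144.1 GHz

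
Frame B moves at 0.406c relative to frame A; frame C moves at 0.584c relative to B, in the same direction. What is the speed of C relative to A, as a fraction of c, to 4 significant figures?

u ≈ 0.8003c

Compose boost 2: (0.584 + 0.406)/(1 + 0.584×0.406) = 0.9900/1.23710 = 0.8003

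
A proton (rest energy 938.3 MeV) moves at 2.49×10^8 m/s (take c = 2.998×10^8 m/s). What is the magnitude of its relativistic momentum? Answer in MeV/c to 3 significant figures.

p ≈ 1400 MeV/c

β = v/c = 2.49×10^8 / 2.998×10^8 = 0.83055
γ = 1/√(1 − 0.83055²) = 1.7955
p = γβm₀c = 1.7955 × 0.83055 × 938.3 MeV/c = 1400 MeV/c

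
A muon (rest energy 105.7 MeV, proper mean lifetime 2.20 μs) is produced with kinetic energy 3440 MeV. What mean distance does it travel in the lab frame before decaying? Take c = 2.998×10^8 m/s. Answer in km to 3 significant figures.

d ≈ 22.1 km

γ = 1 + K/(m₀c²) = 1 + 3440/105.7 = 33.545
β = √(1 − 1/γ²) = 0.99956
Dilated lifetime: γτ₀ = 33.545 × 2.20 μs = 73.799 μs
d = βc·γτ₀ = 0.99956 × (2.998×10^8 m/s) × 7.3799×10^-5 s = 22.1 km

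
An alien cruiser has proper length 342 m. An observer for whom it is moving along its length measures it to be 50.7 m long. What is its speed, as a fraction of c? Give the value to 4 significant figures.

γ = L₀/L = 342/50.7 = 6.74556
β = √(1 − 1/γ²) = 0.9890

β ≈ 0.9890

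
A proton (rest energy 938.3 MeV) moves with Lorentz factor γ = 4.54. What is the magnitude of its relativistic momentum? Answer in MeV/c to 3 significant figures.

β = √(1 − 1/γ²) = √(1 − 1/4.54²) = 0.97544
p = γβm₀c = 4.54 × 0.97544 × 938.3 MeV/c = 4160 MeV/c

p ≈ 4160 MeV/c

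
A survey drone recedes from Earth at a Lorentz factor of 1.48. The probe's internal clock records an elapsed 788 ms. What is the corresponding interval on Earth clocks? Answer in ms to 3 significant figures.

γ = 1.48 (given)
Time dilation: Δt = γτ₀ = 1.48 × 788 ms = 1170 ms

Δt ≈ 1170 ms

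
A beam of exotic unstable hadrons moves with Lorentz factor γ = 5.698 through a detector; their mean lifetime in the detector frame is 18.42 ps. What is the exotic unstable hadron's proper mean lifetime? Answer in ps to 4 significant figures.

γ = 5.698 (given)
Proper time: τ₀ = Δt/γ = 18.42/5.698 = 3.233 ps

τ₀ ≈ 3.233 ps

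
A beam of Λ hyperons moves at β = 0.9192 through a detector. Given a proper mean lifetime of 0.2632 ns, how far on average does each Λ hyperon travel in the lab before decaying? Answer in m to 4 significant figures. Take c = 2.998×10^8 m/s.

γ = 1/√(1 − 0.9192²) = 2.53942
Dilated lifetime: Δt = γτ₀ = 2.53942 × 0.2632 ns = 0.668375 ns
d = vΔt = 0.9192c × 0.668375 ns = 2.75576×10^8 m/s × 6.68375×10^-10 s = 0.1842 m

d ≈ 0.1842 m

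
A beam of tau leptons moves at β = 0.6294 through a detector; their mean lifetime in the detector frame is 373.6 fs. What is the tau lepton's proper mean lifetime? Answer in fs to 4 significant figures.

γ = 1/√(1 − 0.6294²) = 1.28687
Proper time: τ₀ = Δt/γ = 373.6/1.28687 = 290.3 fs

τ₀ ≈ 290.3 fs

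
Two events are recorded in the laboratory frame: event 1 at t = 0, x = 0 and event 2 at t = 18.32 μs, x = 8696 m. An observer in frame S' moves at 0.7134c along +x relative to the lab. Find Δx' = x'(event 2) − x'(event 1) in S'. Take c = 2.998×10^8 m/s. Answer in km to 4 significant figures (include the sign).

Δx' ≈ 6.818 km

γ = 1/√(1 − 0.7134²) = 1.42703
Δx' = γ(Δx − vΔt) = 1.42703 × (8696 m − 0.7134×(2.998×10^8 m/s)×18.32×10^-6 s)
= 1.42703 × (4777.77 m) = 6.818 km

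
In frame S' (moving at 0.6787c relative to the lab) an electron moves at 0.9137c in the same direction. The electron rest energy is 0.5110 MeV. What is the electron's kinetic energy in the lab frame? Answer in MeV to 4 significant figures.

K ≈ 2.263 MeV

u_lab = (0.9137 + 0.6787)/(1 + 0.9137×0.6787) = 0.9828852
γ = 1/√(1 − 0.9828852²) = 5.42832
K = (γ − 1)m₀c² = (5.42832 − 1) × 0.5110 = 4.42832 × 0.5110 = 2.263 MeV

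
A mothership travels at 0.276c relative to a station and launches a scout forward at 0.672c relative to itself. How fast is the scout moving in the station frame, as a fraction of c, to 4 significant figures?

u ≈ 0.7997c

Compose boost 2: (0.672 + 0.276)/(1 + 0.672×0.276) = 0.9480/1.18547 = 0.7997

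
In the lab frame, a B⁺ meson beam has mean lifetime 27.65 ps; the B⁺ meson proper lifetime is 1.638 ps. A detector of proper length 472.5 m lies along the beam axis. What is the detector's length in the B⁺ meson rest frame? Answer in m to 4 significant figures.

L ≈ 27.99 m

Time dilation ⇒ γ = Δt/τ₀ = 27.65/1.638 = 16.8803
Length contraction: L = L₀/γ = 472.5/16.8803 = 27.99 m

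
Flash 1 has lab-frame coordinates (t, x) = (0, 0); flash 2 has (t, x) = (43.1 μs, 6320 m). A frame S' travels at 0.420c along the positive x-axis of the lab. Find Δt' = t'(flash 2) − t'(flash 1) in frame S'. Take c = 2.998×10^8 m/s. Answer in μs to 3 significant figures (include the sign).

γ = 1/√(1 − 0.420²) = 1.1019
Δt' = γ(Δt − vΔx/c²) = 1.1019 × (43.1 μs − 0.420×6320 m / (2.998×10^8 m/s))
= 1.1019 × (34.246 μs) = 37.7 μs

Δt' ≈ 37.7 μs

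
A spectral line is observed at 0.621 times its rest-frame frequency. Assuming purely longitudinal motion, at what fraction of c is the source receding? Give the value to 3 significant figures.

β ≈ 0.443

f_obs/f_src = √((1−β)/(1+β)) = 0.621  ⇒  (1−β)/(1+β) = 0.38564
β = |1 − D²|/(1 + D²) = |1 − 0.38564|/(1 + 0.38564) = 0.443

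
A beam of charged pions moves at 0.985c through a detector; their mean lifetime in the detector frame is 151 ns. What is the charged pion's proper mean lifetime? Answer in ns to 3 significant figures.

τ₀ ≈ 26.1 ns

γ = 1/√(1 − 0.985²) = 5.7953
Proper time: τ₀ = Δt/γ = 151/5.7953 = 26.1 ns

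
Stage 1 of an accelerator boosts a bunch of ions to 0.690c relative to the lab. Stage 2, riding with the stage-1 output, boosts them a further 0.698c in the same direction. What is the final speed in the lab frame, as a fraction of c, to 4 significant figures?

Compose boost 2: (0.698 + 0.690)/(1 + 0.698×0.690) = 1.388/1.48162 = 0.9368

u ≈ 0.9368c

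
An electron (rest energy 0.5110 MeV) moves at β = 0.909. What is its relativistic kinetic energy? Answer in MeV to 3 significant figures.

γ = 1/√(1 − 0.909²) = 2.3993
K = (γ − 1)m₀c² = (2.3993 − 1) × 0.5110 MeV = 1.3993 × 0.5110 MeV = 0.715 MeV

K ≈ 0.715 MeV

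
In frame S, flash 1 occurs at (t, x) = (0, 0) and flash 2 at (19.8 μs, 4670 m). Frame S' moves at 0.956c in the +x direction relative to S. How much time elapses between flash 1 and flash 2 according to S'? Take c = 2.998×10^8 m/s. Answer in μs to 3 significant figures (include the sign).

γ = 1/√(1 − 0.956²) = 3.4087
Δt' = γ(Δt − vΔx/c²) = 3.4087 × (19.8 μs − 0.956×4670 m / (2.998×10^8 m/s))
= 3.4087 × (4.9083 μs) = 16.7 μs

Δt' ≈ 16.7 μs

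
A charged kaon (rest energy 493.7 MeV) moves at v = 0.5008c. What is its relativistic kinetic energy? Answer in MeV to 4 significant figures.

K ≈ 76.68 MeV

γ = 1/√(1 − 0.5008²) = 1.15532
K = (γ − 1)m₀c² = (1.15532 − 1) × 493.7 MeV = 0.155317 × 493.7 MeV = 76.68 MeV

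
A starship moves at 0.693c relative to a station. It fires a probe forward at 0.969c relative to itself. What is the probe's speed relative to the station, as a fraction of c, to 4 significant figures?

u ≈ 0.9943c

Relativistic velocity addition: u = (u' + v)/(1 + u'v/c²)
= (0.969 + 0.693)/(1 + 0.969×0.693) = 1.662/1.67152 = 0.9943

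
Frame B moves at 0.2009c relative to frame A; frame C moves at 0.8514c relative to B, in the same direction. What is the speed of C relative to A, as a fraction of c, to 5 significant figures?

Compose boost 2: (0.8514 + 0.2009)/(1 + 0.8514×0.2009) = 1.0523/1.171046 = 0.89860

u ≈ 0.89860c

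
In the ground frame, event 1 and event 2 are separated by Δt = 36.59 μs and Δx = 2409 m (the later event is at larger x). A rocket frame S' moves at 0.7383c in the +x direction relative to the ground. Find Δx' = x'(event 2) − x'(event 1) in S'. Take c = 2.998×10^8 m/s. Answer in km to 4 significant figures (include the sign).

Δx' ≈ -8.436 km

γ = 1/√(1 − 0.7383²) = 1.48264
Δx' = γ(Δx − vΔt) = 1.48264 × (2409 m − 0.7383×(2.998×10^8 m/s)×36.59×10^-6 s)
= 1.48264 × (-5689.92 m) = -8.436 km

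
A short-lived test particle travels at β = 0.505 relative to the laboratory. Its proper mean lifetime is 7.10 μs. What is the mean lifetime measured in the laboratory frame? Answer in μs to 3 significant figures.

Δt ≈ 8.23 μs

γ = 1/√(1 − 0.505²) = 1.1586
Time dilation: Δt = γτ₀ = 1.1586 × 7.10 μs = 8.23 μs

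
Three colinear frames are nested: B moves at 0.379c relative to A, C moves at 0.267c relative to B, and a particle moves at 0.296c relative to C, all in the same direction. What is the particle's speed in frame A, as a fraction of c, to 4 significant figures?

Compose boost 2: (0.267 + 0.379)/(1 + 0.267×0.379) = 0.6460/1.10119 = 0.586636
Compose boost 3: (0.296 + 0.586636)/(1 + 0.296×0.586636) = 0.882636/1.17364 = 0.7520

u ≈ 0.7520c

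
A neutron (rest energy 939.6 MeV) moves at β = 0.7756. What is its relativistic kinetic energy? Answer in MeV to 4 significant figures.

γ = 1/√(1 − 0.7756²) = 1.58422
K = (γ − 1)m₀c² = (1.58422 − 1) × 939.6 MeV = 0.584222 × 939.6 MeV = 548.9 MeV

K ≈ 548.9 MeV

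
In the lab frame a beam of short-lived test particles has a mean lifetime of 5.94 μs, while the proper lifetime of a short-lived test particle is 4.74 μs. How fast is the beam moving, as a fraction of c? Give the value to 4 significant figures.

β ≈ 0.6027

γ = Δt/τ₀ = 5.94/4.74 = 1.25316
β = √(1 − 1/γ²) = √(1 − 1/1.25316²) = 0.6027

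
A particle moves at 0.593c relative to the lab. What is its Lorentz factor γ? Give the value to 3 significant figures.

γ = 1/√(1 − β²) = 1/√(1 − 0.593²) = 1/√(0.64835) = 1.24

γ ≈ 1.24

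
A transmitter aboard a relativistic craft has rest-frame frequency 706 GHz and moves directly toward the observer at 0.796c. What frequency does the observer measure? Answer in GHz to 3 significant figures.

f_obs ≈ 2090 GHz

Relativistic Doppler: f_obs = f_src √((1+β)/(1−β))
= 706 × √(1.7960/0.20400) = 706 × 2.9671 = 2090 GHz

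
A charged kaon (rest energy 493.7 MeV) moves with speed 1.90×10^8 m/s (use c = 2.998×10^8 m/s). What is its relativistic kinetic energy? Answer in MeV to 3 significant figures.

K ≈ 145 MeV

β = v/c = 1.90×10^8 / 2.998×10^8 = 0.63376
γ = 1/√(1 − 0.63376²) = 1.2928
K = (γ − 1)m₀c² = (1.2928 − 1) × 493.7 MeV = 0.29277 × 493.7 MeV = 145 MeV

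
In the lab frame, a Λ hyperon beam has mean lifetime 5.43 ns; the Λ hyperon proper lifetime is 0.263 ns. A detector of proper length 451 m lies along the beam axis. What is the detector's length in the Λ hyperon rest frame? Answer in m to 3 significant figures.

Time dilation ⇒ γ = Δt/τ₀ = 5.43/0.263 = 20.646
Length contraction: L = L₀/γ = 451/20.646 = 21.8 m

L ≈ 21.8 m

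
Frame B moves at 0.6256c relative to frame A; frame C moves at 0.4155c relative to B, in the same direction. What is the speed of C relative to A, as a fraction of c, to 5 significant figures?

Compose boost 2: (0.4155 + 0.6256)/(1 + 0.4155×0.6256) = 1.0411/1.259937 = 0.82631

u ≈ 0.82631c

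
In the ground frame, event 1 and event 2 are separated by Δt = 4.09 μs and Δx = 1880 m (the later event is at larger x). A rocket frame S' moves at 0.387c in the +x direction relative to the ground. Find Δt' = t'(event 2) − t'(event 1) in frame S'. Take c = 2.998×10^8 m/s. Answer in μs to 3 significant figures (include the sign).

γ = 1/√(1 − 0.387²) = 1.0845
Δt' = γ(Δt − vΔx/c²) = 1.0845 × (4.09 μs − 0.387×1880 m / (2.998×10^8 m/s))
= 1.0845 × (1.6632 μs) = 1.80 μs

Δt' ≈ 1.80 μs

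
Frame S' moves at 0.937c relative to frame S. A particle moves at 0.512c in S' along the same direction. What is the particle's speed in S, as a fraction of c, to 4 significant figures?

u ≈ 0.9792c

Relativistic velocity addition: u = (u' + v)/(1 + u'v/c²)
= (0.512 + 0.937)/(1 + 0.512×0.937) = 1.449/1.47974 = 0.9792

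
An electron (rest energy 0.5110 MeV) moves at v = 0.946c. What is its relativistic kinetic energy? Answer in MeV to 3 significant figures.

γ = 1/√(1 − 0.946²) = 3.0848
K = (γ − 1)m₀c² = (3.0848 − 1) × 0.5110 MeV = 2.0848 × 0.5110 MeV = 1.07 MeV

K ≈ 1.07 MeV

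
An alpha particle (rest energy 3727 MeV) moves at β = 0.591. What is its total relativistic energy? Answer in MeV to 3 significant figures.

E ≈ 4620 MeV

γ = 1/√(1 − 0.591²) = 1.2397
E = γm₀c² = 1.2397 × 3727 MeV = 4620 MeV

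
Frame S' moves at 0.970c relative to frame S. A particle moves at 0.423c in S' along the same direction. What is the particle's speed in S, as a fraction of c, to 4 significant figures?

u ≈ 0.9877c

Relativistic velocity addition: u = (u' + v)/(1 + u'v/c²)
= (0.423 + 0.970)/(1 + 0.423×0.970) = 1.393/1.41031 = 0.9877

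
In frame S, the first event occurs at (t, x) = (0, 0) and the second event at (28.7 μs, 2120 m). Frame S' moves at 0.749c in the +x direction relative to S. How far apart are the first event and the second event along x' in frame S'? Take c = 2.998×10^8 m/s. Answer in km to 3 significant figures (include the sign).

γ = 1/√(1 − 0.749²) = 1.5093
Δx' = γ(Δx − vΔt) = 1.5093 × (2120 m − 0.749×(2.998×10^8 m/s)×28.7×10^-6 s)
= 1.5093 × (-4324.6 m) = -6.53 km

Δx' ≈ -6.53 km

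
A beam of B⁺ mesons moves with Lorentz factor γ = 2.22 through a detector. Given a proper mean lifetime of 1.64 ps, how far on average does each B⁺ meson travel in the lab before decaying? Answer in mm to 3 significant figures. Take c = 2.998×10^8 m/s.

β = √(1 − 1/γ²) = √(1 − 1/2.22²) = 0.89280
Dilated lifetime: Δt = γτ₀ = 2.22 × 1.64 ps = 3.6408 ps
d = vΔt = 0.89280c × 3.6408 ps = 2.6766×10^8 m/s × 3.6408×10^-12 s = 0.975 mm

d ≈ 0.975 mm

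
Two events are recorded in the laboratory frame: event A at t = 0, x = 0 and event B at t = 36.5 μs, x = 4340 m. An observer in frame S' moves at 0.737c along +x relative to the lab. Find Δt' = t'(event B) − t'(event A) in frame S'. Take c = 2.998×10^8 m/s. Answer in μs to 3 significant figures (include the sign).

γ = 1/√(1 − 0.737²) = 1.4795
Δt' = γ(Δt − vΔx/c²) = 1.4795 × (36.5 μs − 0.737×4340 m / (2.998×10^8 m/s))
= 1.4795 × (25.831 μs) = 38.2 μs

Δt' ≈ 38.2 μs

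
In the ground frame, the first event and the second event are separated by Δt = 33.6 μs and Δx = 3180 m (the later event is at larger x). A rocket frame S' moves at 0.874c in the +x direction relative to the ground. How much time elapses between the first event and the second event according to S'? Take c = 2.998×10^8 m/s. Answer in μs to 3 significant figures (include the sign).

Δt' ≈ 50.1 μs

γ = 1/√(1 − 0.874²) = 2.0579
Δt' = γ(Δt − vΔx/c²) = 2.0579 × (33.6 μs − 0.874×3180 m / (2.998×10^8 m/s))
= 2.0579 × (24.329 μs) = 50.1 μs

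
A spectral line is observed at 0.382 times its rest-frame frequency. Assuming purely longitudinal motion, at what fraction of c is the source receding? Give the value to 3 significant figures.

f_obs/f_src = √((1−β)/(1+β)) = 0.382  ⇒  (1−β)/(1+β) = 0.14592
β = |1 − D²|/(1 + D²) = |1 − 0.14592|/(1 + 0.14592) = 0.745

β ≈ 0.745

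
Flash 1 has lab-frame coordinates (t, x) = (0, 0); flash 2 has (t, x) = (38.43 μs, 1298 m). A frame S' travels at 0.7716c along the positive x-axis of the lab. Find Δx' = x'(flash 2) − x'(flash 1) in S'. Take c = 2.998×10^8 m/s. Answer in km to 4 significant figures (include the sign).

γ = 1/√(1 − 0.7716²) = 1.57206
Δx' = γ(Δx − vΔt) = 1.57206 × (1298 m − 0.7716×(2.998×10^8 m/s)×38.43×10^-6 s)
= 1.57206 × (-7591.85 m) = -11.93 km

Δx' ≈ -11.93 km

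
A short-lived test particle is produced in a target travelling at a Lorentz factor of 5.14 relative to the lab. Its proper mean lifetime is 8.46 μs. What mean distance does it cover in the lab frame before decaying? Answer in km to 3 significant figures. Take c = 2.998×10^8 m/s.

d ≈ 12.8 km

β = √(1 − 1/γ²) = √(1 − 1/5.14²) = 0.98089
Dilated lifetime: Δt = γτ₀ = 5.14 × 8.46 μs = 43.484 μs
d = vΔt = 0.98089c × 43.484 μs = 2.9407×10^8 m/s × 4.3484×10^-5 s = 12.8 km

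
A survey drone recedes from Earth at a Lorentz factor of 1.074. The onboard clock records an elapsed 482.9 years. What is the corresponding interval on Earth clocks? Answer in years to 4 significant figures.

Δt ≈ 518.6 years

γ = 1.074 (given)
Time dilation: Δt = γτ₀ = 1.074 × 482.9 years = 518.6 years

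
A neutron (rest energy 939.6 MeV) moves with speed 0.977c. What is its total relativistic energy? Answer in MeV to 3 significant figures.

γ = 1/√(1 − 0.977²) = 4.6896
E = γm₀c² = 4.6896 × 939.6 MeV = 4410 MeV

E ≈ 4410 MeV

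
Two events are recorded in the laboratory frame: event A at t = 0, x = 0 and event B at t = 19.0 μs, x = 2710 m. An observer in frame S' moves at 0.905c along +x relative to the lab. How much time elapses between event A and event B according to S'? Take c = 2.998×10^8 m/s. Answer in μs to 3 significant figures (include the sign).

γ = 1/√(1 − 0.905²) = 2.3507
Δt' = γ(Δt − vΔx/c²) = 2.3507 × (19.0 μs − 0.905×2710 m / (2.998×10^8 m/s))
= 2.3507 × (10.819 μs) = 25.4 μs

Δt' ≈ 25.4 μs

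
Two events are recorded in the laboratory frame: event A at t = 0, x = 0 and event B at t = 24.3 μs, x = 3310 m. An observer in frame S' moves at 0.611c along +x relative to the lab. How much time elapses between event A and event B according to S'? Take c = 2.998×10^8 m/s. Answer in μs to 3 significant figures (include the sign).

γ = 1/√(1 − 0.611²) = 1.2632
Δt' = γ(Δt − vΔx/c²) = 1.2632 × (24.3 μs − 0.611×3310 m / (2.998×10^8 m/s))
= 1.2632 × (17.554 μs) = 22.2 μs

Δt' ≈ 22.2 μs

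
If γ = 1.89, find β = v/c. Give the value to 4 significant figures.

β = √(1 − 1/γ²) = √(1 − 1/1.89²) = √(0.720053) = 0.8486

β ≈ 0.8486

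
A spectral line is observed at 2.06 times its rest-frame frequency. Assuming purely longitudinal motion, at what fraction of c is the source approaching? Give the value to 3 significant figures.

β ≈ 0.619

f_obs/f_src = √((1+β)/(1−β)) = 2.06  ⇒  (1+β)/(1−β) = 4.2436
β = |1 − D²|/(1 + D²) = |1 − 4.2436|/(1 + 4.2436) = 0.619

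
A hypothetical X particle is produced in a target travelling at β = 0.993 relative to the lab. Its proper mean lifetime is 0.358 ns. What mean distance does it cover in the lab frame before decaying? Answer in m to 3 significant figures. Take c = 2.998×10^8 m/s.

γ = 1/√(1 − 0.993²) = 8.4664
Dilated lifetime: Δt = γτ₀ = 8.4664 × 0.358 ns = 3.0310 ns
d = vΔt = 0.993c × 3.0310 ns = 2.9770×10^8 m/s × 3.0310×10^-9 s = 0.902 m

d ≈ 0.902 m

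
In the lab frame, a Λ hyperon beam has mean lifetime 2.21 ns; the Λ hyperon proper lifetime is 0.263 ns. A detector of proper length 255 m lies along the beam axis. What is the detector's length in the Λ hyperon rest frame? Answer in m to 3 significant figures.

L ≈ 30.3 m

Time dilation ⇒ γ = Δt/τ₀ = 2.21/0.263 = 8.4030
Length contraction: L = L₀/γ = 255/8.4030 = 30.3 m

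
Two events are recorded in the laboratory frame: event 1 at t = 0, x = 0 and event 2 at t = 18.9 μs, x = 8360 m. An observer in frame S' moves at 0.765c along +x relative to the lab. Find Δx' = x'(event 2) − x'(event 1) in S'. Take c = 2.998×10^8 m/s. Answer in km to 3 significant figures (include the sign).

Δx' ≈ 6.25 km

γ = 1/√(1 − 0.765²) = 1.5527
Δx' = γ(Δx − vΔt) = 1.5527 × (8360 m − 0.765×(2.998×10^8 m/s)×18.9×10^-6 s)
= 1.5527 × (4025.3 m) = 6.25 km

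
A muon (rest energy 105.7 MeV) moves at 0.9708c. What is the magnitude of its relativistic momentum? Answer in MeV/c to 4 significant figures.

γ = 1/√(1 − 0.9708²) = 4.16857
p = γβm₀c = 4.16857 × 0.9708 × 105.7 MeV/c = 427.8 MeV/c

p ≈ 427.8 MeV/c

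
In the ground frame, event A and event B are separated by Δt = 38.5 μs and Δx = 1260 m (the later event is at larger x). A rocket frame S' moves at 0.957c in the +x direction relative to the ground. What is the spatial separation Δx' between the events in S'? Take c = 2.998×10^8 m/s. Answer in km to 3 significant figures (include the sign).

Δx' ≈ -33.7 km

γ = 1/√(1 − 0.957²) = 3.4472
Δx' = γ(Δx − vΔt) = 3.4472 × (1260 m − 0.957×(2.998×10^8 m/s)×38.5×10^-6 s)
= 3.4472 × (-9786.0 m) = -33.7 km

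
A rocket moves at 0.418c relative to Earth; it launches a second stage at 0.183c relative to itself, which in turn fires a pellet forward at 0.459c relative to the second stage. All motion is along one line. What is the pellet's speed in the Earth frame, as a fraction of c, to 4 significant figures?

u ≈ 0.8098c

Compose boost 2: (0.183 + 0.418)/(1 + 0.183×0.418) = 0.6010/1.07649 = 0.558294
Compose boost 3: (0.459 + 0.558294)/(1 + 0.459×0.558294) = 1.01729/1.25626 = 0.8098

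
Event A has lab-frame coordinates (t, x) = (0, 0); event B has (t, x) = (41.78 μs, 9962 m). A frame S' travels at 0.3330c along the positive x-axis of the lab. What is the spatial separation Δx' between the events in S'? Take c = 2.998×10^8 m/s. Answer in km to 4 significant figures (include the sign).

γ = 1/√(1 − 0.3330²) = 1.06053
Δx' = γ(Δx − vΔt) = 1.06053 × (9962 m − 0.3330×(2.998×10^8 m/s)×41.78×10^-6 s)
= 1.06053 × (5790.96 m) = 6.141 km

Δx' ≈ 6.141 km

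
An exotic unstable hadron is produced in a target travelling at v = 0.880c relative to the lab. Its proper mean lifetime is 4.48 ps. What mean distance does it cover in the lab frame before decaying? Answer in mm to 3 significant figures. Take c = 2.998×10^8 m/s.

d ≈ 2.49 mm

γ = 1/√(1 − 0.880²) = 2.1054
Dilated lifetime: Δt = γτ₀ = 2.1054 × 4.48 ps = 9.4321 ps
d = vΔt = 0.880c × 9.4321 ps = 2.6382×10^8 m/s × 9.4321×10^-12 s = 2.49 mm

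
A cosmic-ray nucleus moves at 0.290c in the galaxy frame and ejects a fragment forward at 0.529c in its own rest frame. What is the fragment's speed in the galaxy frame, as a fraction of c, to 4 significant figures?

Compose boost 2: (0.529 + 0.290)/(1 + 0.529×0.290) = 0.8190/1.15341 = 0.7101

u ≈ 0.7101c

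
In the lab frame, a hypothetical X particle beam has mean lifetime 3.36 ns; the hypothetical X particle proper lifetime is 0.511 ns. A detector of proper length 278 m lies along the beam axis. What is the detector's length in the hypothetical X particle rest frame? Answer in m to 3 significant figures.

L ≈ 42.3 m

Time dilation ⇒ γ = Δt/τ₀ = 3.36/0.511 = 6.5753
Length contraction: L = L₀/γ = 278/6.5753 = 42.3 m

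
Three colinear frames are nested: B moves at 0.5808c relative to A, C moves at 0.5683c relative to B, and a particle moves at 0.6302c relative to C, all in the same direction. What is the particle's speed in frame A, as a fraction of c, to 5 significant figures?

u ≈ 0.96742c

Compose boost 2: (0.5683 + 0.5808)/(1 + 0.5683×0.5808) = 1.1491/1.330069 = 0.8639404
Compose boost 3: (0.6302 + 0.8639404)/(1 + 0.6302×0.8639404) = 1.494140/1.544455 = 0.96742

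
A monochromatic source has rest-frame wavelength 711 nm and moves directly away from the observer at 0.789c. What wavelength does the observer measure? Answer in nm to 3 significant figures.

Relativistic Doppler: λ_obs = λ_src √((1+β)/(1−β))
= 711 × √(1.7890/0.21100) = 711 × 2.9118 = 2070 nm

λ_obs ≈ 2070 nm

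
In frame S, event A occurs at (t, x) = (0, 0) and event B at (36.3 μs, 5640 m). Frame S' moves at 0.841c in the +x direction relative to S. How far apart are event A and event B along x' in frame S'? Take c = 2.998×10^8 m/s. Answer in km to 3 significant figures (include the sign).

Δx' ≈ -6.49 km

γ = 1/√(1 − 0.841²) = 1.8483
Δx' = γ(Δx − vΔt) = 1.8483 × (5640 m − 0.841×(2.998×10^8 m/s)×36.3×10^-6 s)
= 1.8483 × (-3512.4 m) = -6.49 km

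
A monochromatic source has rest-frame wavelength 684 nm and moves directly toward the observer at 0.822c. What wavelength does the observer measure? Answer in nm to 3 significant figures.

Relativistic Doppler: λ_obs = λ_src √((1−β)/(1+β))
= 684 × √(0.17800/1.8220) = 684 × 0.31256 = 214 nm

λ_obs ≈ 214 nm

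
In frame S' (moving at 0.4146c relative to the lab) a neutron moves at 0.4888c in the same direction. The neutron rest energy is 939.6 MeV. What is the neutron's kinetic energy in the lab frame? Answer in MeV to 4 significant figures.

u_lab = (0.4888 + 0.4146)/(1 + 0.4888×0.4146) = 0.7511704
γ = 1/√(1 − 0.7511704²) = 1.51490
K = (γ − 1)m₀c² = (1.51490 − 1) × 939.6 = 0.514903 × 939.6 = 483.8 MeV

K ≈ 483.8 MeV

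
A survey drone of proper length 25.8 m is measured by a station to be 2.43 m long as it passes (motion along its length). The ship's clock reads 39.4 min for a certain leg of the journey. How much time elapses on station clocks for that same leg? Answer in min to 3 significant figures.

Length contraction ⇒ γ = L₀/L = 25.8/2.43 = 10.617
Time dilation: Δt = γτ₀ = 10.617 × 39.4 min = 418 min

Δt ≈ 418 min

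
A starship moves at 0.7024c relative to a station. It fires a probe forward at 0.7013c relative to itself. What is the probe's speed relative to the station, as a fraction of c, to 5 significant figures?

Relativistic velocity addition: u = (u' + v)/(1 + u'v/c²)
= (0.7013 + 0.7024)/(1 + 0.7013×0.7024) = 1.4037/1.492593 = 0.94044

u ≈ 0.94044c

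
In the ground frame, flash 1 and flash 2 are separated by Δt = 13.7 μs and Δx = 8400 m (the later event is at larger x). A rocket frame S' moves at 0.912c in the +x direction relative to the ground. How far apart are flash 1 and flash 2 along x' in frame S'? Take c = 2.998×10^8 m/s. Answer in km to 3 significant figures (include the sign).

Δx' ≈ 11.3 km

γ = 1/√(1 − 0.912²) = 2.4379
Δx' = γ(Δx − vΔt) = 2.4379 × (8400 m − 0.912×(2.998×10^8 m/s)×13.7×10^-6 s)
= 2.4379 × (4654.2 m) = 11.3 km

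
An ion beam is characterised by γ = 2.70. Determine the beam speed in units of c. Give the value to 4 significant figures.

β ≈ 0.9289

β = √(1 − 1/γ²) = √(1 − 1/2.70²) = √(0.862826) = 0.9289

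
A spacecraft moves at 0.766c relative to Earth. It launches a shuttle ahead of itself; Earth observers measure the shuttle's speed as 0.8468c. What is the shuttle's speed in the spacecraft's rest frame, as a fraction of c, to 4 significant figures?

u' ≈ 0.2300c

Inverse velocity addition: u' = (u − v)/(1 − uv/c²)
= (0.8468 − 0.766)/(1 − 0.8468×0.766) = 0.08080/0.351351 = 0.2300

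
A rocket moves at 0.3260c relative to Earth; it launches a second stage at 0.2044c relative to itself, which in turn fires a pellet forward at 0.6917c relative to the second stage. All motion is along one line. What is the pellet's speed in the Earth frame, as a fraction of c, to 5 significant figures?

Compose boost 2: (0.2044 + 0.3260)/(1 + 0.2044×0.3260) = 0.53040/1.066634 = 0.4972650
Compose boost 3: (0.6917 + 0.4972650)/(1 + 0.6917×0.4972650) = 1.188965/1.343958 = 0.88467

u ≈ 0.88467c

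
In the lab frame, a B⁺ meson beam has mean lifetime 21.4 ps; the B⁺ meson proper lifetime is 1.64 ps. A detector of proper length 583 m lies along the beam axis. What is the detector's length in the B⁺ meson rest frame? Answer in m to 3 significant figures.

L ≈ 44.7 m

Time dilation ⇒ γ = Δt/τ₀ = 21.4/1.64 = 13.049
Length contraction: L = L₀/γ = 583/13.049 = 44.7 m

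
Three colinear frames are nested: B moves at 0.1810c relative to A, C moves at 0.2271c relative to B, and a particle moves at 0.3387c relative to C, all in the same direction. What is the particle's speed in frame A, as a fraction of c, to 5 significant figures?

u ≈ 0.64505c

Compose boost 2: (0.2271 + 0.1810)/(1 + 0.2271×0.1810) = 0.40810/1.041105 = 0.3919873
Compose boost 3: (0.3387 + 0.3919873)/(1 + 0.3387×0.3919873) = 0.7306873/1.132766 = 0.64505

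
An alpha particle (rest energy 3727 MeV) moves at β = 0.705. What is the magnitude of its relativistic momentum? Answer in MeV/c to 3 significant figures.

γ = 1/√(1 − 0.705²) = 1.4100
p = γβm₀c = 1.4100 × 0.705 × 3727 MeV/c = 3700 MeV/c

p ≈ 3700 MeV/c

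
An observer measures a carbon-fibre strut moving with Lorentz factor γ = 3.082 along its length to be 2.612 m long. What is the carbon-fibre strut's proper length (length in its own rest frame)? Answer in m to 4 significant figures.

γ = 3.082 (given)
L₀ = γL = 3.082 × 2.612 = 8.050 m

L₀ ≈ 8.050 m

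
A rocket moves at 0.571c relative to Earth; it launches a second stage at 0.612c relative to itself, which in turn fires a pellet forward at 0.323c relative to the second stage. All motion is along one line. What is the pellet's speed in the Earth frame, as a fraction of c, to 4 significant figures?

u ≈ 0.9349c

Compose boost 2: (0.612 + 0.571)/(1 + 0.612×0.571) = 1.183/1.34945 = 0.876652
Compose boost 3: (0.323 + 0.876652)/(1 + 0.323×0.876652) = 1.19965/1.28316 = 0.9349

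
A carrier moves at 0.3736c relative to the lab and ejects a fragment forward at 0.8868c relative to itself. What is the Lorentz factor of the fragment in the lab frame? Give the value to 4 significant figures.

u_lab = (0.8868 + 0.3736)/(1 + 0.8868×0.3736) = 1.2604/1.331308 = 0.9467378
γ = 1/√(1 − 0.9467378²) = 3.106

γ ≈ 3.106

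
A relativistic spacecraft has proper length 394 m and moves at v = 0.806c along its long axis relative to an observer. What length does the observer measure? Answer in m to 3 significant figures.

L ≈ 233 m

γ = 1/√(1 − 0.806²) = 1.6894
Length contraction: L = L₀/γ = 394/1.6894 = 233 m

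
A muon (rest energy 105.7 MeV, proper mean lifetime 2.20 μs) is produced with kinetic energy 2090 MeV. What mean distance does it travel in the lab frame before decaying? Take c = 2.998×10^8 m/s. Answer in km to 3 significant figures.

γ = 1 + K/(m₀c²) = 1 + 2090/105.7 = 20.773
β = √(1 − 1/γ²) = 0.99884
Dilated lifetime: γτ₀ = 20.773 × 2.20 μs = 45.700 μs
d = βc·γτ₀ = 0.99884 × (2.998×10^8 m/s) × 4.5700×10^-5 s = 13.7 km

d ≈ 13.7 km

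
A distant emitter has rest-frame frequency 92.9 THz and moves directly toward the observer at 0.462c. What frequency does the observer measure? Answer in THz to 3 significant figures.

Relativistic Doppler: f_obs = f_src √((1+β)/(1−β))
= 92.9 × √(1.4620/0.53800) = 92.9 × 1.6485 = 153 THz

f_obs ≈ 153 THz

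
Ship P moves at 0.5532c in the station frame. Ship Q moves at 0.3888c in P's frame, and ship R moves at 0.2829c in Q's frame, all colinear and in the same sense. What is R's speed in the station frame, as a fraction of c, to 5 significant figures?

u ≈ 0.86782c

Compose boost 2: (0.3888 + 0.5532)/(1 + 0.3888×0.5532) = 0.94200/1.215084 = 0.7752549
Compose boost 3: (0.2829 + 0.7752549)/(1 + 0.2829×0.7752549) = 1.058155/1.219320 = 0.86782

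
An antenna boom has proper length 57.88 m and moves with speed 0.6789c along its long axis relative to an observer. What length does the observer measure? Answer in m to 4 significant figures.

L ≈ 42.50 m

γ = 1/√(1 − 0.6789²) = 1.36197
Length contraction: L = L₀/γ = 57.88/1.36197 = 42.50 m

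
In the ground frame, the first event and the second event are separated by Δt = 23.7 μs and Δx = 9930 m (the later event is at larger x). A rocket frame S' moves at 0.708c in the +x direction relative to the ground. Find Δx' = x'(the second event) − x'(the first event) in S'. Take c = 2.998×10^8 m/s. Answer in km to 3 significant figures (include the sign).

γ = 1/√(1 − 0.708²) = 1.4160
Δx' = γ(Δx − vΔt) = 1.4160 × (9930 m − 0.708×(2.998×10^8 m/s)×23.7×10^-6 s)
= 1.4160 × (4899.5 m) = 6.94 km

Δx' ≈ 6.94 km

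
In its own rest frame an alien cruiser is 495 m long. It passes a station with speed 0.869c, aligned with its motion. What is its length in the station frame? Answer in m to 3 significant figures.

L ≈ 245 m

γ = 1/√(1 − 0.869²) = 2.0210
Length contraction: L = L₀/γ = 495/2.0210 = 245 m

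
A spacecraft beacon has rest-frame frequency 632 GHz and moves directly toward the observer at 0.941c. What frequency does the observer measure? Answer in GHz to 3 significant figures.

Relativistic Doppler: f_obs = f_src √((1+β)/(1−β))
= 632 × √(1.9410/0.059000) = 632 × 5.7357 = 3620 GHz

f_obs ≈ 3620 GHz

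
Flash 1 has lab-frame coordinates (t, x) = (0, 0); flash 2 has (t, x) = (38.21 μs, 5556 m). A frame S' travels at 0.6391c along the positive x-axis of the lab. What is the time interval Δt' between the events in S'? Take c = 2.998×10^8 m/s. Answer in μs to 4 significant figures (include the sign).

γ = 1/√(1 − 0.6391²) = 1.30018
Δt' = γ(Δt − vΔx/c²) = 1.30018 × (38.21 μs − 0.6391×5556 m / (2.998×10^8 m/s))
= 1.30018 × (26.3660 μs) = 34.28 μs

Δt' ≈ 34.28 μs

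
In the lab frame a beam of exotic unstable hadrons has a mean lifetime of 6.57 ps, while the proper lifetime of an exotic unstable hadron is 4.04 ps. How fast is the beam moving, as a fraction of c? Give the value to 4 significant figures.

β ≈ 0.7886

γ = Δt/τ₀ = 6.57/4.04 = 1.62624
β = √(1 − 1/γ²) = √(1 − 1/1.62624²) = 0.7886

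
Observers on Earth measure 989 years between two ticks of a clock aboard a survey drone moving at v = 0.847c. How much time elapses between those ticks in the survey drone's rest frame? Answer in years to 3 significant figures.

γ = 1/√(1 − 0.847²) = 1.8811
Proper time: τ₀ = Δt/γ = 989/1.8811 = 526 years

τ₀ ≈ 526 years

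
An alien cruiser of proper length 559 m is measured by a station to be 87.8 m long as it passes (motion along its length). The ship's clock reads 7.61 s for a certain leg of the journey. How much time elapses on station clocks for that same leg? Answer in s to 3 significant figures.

Length contraction ⇒ γ = L₀/L = 559/87.8 = 6.3667
Time dilation: Δt = γτ₀ = 6.3667 × 7.61 s = 48.5 s

Δt ≈ 48.5 s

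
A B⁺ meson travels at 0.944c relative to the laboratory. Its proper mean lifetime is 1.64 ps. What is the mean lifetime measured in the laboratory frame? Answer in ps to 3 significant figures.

γ = 1/√(1 − 0.944²) = 3.0308
Time dilation: Δt = γτ₀ = 3.0308 × 1.64 ps = 4.97 ps

Δt ≈ 4.97 ps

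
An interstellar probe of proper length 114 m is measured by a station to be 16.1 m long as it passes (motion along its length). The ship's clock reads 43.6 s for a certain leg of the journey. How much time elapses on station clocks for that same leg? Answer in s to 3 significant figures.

Length contraction ⇒ γ = L₀/L = 114/16.1 = 7.0807
Time dilation: Δt = γτ₀ = 7.0807 × 43.6 s = 309 s

Δt ≈ 309 s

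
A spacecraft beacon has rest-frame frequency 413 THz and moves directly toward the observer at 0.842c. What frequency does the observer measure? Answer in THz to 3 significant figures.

f_obs ≈ 1410 THz

Relativistic Doppler: f_obs = f_src √((1+β)/(1−β))
= 413 × √(1.8420/0.15800) = 413 × 3.4144 = 1410 THz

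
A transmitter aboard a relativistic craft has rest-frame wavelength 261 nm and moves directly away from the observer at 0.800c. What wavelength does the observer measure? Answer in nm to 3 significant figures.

λ_obs ≈ 783 nm

Relativistic Doppler: λ_obs = λ_src √((1+β)/(1−β))
= 261 × √(1.8000/0.20000) = 261 × 3.0000 = 783 nm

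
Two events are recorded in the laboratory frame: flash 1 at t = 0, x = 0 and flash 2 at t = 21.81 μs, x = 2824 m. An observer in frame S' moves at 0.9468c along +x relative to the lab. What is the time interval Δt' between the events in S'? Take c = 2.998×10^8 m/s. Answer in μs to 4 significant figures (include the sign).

Δt' ≈ 40.06 μs

γ = 1/√(1 − 0.9468²) = 3.10730
Δt' = γ(Δt − vΔx/c²) = 3.10730 × (21.81 μs − 0.9468×2824 m / (2.998×10^8 m/s))
= 3.10730 × (12.8915 μs) = 40.06 μs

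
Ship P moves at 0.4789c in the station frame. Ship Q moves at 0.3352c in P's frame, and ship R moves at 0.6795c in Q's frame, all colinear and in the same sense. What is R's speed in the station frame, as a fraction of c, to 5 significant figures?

u ≈ 0.93521c

Compose boost 2: (0.3352 + 0.4789)/(1 + 0.3352×0.4789) = 0.81410/1.160527 = 0.7014915
Compose boost 3: (0.6795 + 0.7014915)/(1 + 0.6795×0.7014915) = 1.380991/1.476663 = 0.93521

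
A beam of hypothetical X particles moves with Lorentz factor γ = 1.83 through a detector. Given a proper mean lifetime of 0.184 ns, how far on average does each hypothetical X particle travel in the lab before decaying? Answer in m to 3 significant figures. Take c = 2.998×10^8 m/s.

β = √(1 − 1/γ²) = √(1 − 1/1.83²) = 0.83749
Dilated lifetime: Δt = γτ₀ = 1.83 × 0.184 ns = 0.33672 ns
d = vΔt = 0.83749c × 0.33672 ns = 2.5108×10^8 m/s × 3.3672×10^-10 s = 0.0845 m

d ≈ 0.0845 m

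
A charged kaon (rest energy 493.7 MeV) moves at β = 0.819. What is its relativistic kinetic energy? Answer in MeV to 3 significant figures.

γ = 1/√(1 − 0.819²) = 1.7428
K = (γ − 1)m₀c² = (1.7428 − 1) × 493.7 MeV = 0.74279 × 493.7 MeV = 367 MeV

K ≈ 367 MeV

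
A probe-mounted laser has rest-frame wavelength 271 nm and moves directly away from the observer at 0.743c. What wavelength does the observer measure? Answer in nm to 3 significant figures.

Relativistic Doppler: λ_obs = λ_src √((1+β)/(1−β))
= 271 × √(1.7430/0.25700) = 271 × 2.6042 = 706 nm

λ_obs ≈ 706 nm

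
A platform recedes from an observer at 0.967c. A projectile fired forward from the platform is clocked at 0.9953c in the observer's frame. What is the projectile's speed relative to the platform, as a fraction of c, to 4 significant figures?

Inverse velocity addition: u' = (u − v)/(1 − uv/c²)
= (0.9953 − 0.967)/(1 − 0.9953×0.967) = 0.02830/0.0375449 = 0.7538

u' ≈ 0.7538c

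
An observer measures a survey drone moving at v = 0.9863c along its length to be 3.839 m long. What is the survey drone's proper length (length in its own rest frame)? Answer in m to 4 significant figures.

L₀ ≈ 23.27 m

γ = 1/√(1 − 0.9863²) = 6.06202
L₀ = γL = 6.06202 × 3.839 = 23.27 m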